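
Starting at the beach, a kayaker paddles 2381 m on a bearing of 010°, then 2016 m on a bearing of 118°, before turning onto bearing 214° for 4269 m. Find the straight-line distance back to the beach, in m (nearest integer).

Leg 1 (010°, 2381 m): east 2381 sin 10° = 413.46, north 2381 cos 10° = 2344.83
Leg 2 (118°, 2016 m): east 2016 sin 118° = 1780.02, north 2016 cos 118° = -946.45
Leg 3 (214°, 4269 m): east 4269 sin 214° = -2387.19, north 4269 cos 214° = -3539.16
Net: -193.72 east, -2140.79 north. Distance = √((-193.72)² + (-2140.79)²) = 2149.535 m.

2150 m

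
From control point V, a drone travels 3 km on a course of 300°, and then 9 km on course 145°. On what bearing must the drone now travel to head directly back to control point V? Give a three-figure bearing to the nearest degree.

Leg 1 (300°, 3 km): east 3 sin 300° = -2.60, north 3 cos 300° = 1.50
Leg 2 (145°, 9 km): east 9 sin 145° = 5.16, north 9 cos 145° = -7.37
Net displacement: 2.56 east, -5.87 north. Direction back to start is (-2.56, 5.87): bearing = atan2(-2.56, 5.87) mod 360° = 336.41° ≈ 336°.

336°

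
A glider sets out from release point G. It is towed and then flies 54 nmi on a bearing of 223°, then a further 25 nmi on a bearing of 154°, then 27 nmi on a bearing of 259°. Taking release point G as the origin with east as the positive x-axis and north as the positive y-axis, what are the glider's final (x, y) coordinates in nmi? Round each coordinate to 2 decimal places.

Leg 1 (223°, 54 nmi): east 54 sin 223° = -36.83, north 54 cos 223° = -39.49
Leg 2 (154°, 25 nmi): east 25 sin 154° = 10.96, north 25 cos 154° = -22.47
Leg 3 (259°, 27 nmi): east 27 sin 259° = -26.50, north 27 cos 259° = -5.15
Summing: -52.37 nmi east, -67.11 nmi north → (-52.37, -67.11).

(-52.37, -67.11)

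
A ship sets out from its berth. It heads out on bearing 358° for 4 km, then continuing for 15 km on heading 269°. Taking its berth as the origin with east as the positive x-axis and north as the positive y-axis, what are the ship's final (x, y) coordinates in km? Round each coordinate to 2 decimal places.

Leg 1 (358°, 4 km): east 4 sin 358° = -0.14, north 4 cos 358° = 4.00
Leg 2 (269°, 15 km): east 15 sin 269° = -15.00, north 15 cos 269° = -0.26
Summing: -15.14 km east, 3.74 km north → (-15.14, 3.74).

(-15.14, 3.74)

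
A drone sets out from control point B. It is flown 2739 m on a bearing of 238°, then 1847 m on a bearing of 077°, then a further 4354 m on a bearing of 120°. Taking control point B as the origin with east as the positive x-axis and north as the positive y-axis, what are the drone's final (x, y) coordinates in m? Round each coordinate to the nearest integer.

(3248, -3213)

Leg 1 (238°, 2739 m): east 2739 sin 238° = -2322.80, north 2739 cos 238° = -1451.45
Leg 2 (077°, 1847 m): east 1847 sin 77° = 1799.66, north 1847 cos 77° = 415.48
Leg 3 (120°, 4354 m): east 4354 sin 120° = 3770.67, north 4354 cos 120° = -2177.00
Summing: 3247.53 m east, -3212.96 m north → (3248, -3213).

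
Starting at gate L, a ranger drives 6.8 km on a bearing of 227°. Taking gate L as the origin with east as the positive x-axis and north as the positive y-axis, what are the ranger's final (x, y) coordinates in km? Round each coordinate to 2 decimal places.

(-4.97, -4.64)

Leg 1 (227°, 6.8 km): east 6.8 sin 227° = -4.97, north 6.8 cos 227° = -4.64
Summing: -4.97 km east, -4.64 km north → (-4.97, -4.64).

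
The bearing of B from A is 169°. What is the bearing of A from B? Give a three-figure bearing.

349°

Back-bearing = 169° + 180° = 349°.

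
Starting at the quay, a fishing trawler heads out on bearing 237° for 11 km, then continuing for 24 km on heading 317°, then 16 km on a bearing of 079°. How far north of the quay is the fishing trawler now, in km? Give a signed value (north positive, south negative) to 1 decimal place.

Leg 1 (237°, 11 km): east 11 sin 237° = -9.23, north 11 cos 237° = -5.99
Leg 2 (317°, 24 km): east 24 sin 317° = -16.37, north 24 cos 317° = 17.55
Leg 3 (079°, 16 km): east 16 sin 79° = 15.71, north 16 cos 79° = 3.05
Net north component: 14.61 km.

14.6 km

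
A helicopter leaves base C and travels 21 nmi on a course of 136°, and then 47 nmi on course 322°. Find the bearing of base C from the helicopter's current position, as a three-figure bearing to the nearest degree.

147°

Leg 1 (136°, 21 nmi): east 21 sin 136° = 14.59, north 21 cos 136° = -15.11
Leg 2 (322°, 47 nmi): east 47 sin 322° = -28.94, north 47 cos 322° = 37.04
Net displacement: -14.35 east, 21.93 north. Direction back to start is (14.35, -21.93): bearing = atan2(14.35, -21.93) mod 360° = 146.80° ≈ 147°.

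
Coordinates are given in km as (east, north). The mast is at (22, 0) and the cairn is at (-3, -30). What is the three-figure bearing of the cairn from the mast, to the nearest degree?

Δeast = -3 − 22 = -25.00; Δnorth = -30 − 0 = -30.00.
Bearing = atan2(Δeast, Δnorth) mod 360° = 219.81° ≈ 220°.

220°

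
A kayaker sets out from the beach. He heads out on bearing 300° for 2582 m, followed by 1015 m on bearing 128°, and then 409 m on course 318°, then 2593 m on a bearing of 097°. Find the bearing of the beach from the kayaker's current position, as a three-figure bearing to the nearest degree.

Leg 1 (300°, 2582 m): east 2582 sin 300° = -2236.08, north 2582 cos 300° = 1291.00
Leg 2 (128°, 1015 m): east 1015 sin 128° = 799.83, north 1015 cos 128° = -624.90
Leg 3 (318°, 409 m): east 409 sin 318° = -273.67, north 409 cos 318° = 303.95
Leg 4 (097°, 2593 m): east 2593 sin 97° = 2573.67, north 2593 cos 97° = -316.01
Net displacement: 863.75 east, 654.04 north. Direction back to start is (-863.75, -654.04): bearing = atan2(-863.75, -654.04) mod 360° = 232.87° ≈ 233°.

233°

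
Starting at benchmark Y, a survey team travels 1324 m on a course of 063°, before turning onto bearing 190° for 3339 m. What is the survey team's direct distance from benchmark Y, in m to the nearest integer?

Leg 1 (063°, 1324 m): east 1324 sin 63° = 1179.69, north 1324 cos 63° = 601.08
Leg 2 (190°, 3339 m): east 3339 sin 190° = -579.81, north 3339 cos 190° = -3288.27
Net: 599.88 east, -2687.19 north. Distance = √((599.88)² + (-2687.19)²) = 2753.334 m.

2753 m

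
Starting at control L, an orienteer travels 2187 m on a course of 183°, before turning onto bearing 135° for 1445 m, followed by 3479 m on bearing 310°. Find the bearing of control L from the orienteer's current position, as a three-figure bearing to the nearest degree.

Leg 1 (183°, 2187 m): east 2187 sin 183° = -114.46, north 2187 cos 183° = -2184.00
Leg 2 (135°, 1445 m): east 1445 sin 135° = 1021.77, north 1445 cos 135° = -1021.77
Leg 3 (310°, 3479 m): east 3479 sin 310° = -2665.07, north 3479 cos 310° = 2236.26
Net displacement: -1757.76 east, -969.51 north. Direction back to start is (1757.76, 969.51): bearing = atan2(1757.76, 969.51) mod 360° = 61.12° ≈ 061°.

061°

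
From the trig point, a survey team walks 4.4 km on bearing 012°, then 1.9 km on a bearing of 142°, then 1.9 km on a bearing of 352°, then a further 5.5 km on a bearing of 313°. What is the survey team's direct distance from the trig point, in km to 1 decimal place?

Leg 1 (012°, 4.4 km): east 4.4 sin 12° = 0.91, north 4.4 cos 12° = 4.30
Leg 2 (142°, 1.9 km): east 1.9 sin 142° = 1.17, north 1.9 cos 142° = -1.50
Leg 3 (352°, 1.9 km): east 1.9 sin 352° = -0.26, north 1.9 cos 352° = 1.88
Leg 4 (313°, 5.5 km): east 5.5 sin 313° = -4.02, north 5.5 cos 313° = 3.75
Net: -2.20 east, 8.44 north. Distance = √((-2.20)² + (8.44)²) = 8.722 km.

8.7 km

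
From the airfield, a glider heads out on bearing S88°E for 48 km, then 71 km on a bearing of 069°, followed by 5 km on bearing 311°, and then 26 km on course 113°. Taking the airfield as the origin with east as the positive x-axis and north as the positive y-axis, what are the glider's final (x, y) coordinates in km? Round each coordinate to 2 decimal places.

Leg 1 (S88°E, 48 km): east 48 sin 92° = 47.97, north 48 cos 92° = -1.68
Leg 2 (069°, 71 km): east 71 sin 69° = 66.28, north 71 cos 69° = 25.44
Leg 3 (311°, 5 km): east 5 sin 311° = -3.77, north 5 cos 311° = 3.28
Leg 4 (113°, 26 km): east 26 sin 113° = 23.93, north 26 cos 113° = -10.16
Summing: 134.41 km east, 16.89 km north → (134.41, 16.89).

(134.41, 16.89)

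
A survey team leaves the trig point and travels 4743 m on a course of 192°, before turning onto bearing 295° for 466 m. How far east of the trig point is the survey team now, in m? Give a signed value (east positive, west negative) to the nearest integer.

Leg 1 (192°, 4743 m): east 4743 sin 192° = -986.13, north 4743 cos 192° = -4639.35
Leg 2 (295°, 466 m): east 466 sin 295° = -422.34, north 466 cos 295° = 196.94
Net east component: -1408.46 m.

-1408 m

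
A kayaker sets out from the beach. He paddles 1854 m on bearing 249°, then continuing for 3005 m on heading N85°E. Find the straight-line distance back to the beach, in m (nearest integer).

Leg 1 (249°, 1854 m): east 1854 sin 249° = -1730.86, north 1854 cos 249° = -664.41
Leg 2 (N85°E, 3005 m): east 3005 sin 85° = 2993.57, north 3005 cos 85° = 261.90
Net: 1262.71 east, -402.51 north. Distance = √((1262.71)² + (-402.51)²) = 1325.309 m.

1325 m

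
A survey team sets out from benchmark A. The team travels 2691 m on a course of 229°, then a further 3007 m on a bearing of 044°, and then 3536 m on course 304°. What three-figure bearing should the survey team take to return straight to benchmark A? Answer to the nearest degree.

130°

Leg 1 (229°, 2691 m): east 2691 sin 229° = -2030.92, north 2691 cos 229° = -1765.45
Leg 2 (044°, 3007 m): east 3007 sin 44° = 2088.84, north 3007 cos 44° = 2163.05
Leg 3 (304°, 3536 m): east 3536 sin 304° = -2931.48, north 3536 cos 304° = 1977.31
Net displacement: -2873.56 east, 2374.91 north. Direction back to start is (2873.56, -2374.91): bearing = atan2(2873.56, -2374.91) mod 360° = 129.57° ≈ 130°.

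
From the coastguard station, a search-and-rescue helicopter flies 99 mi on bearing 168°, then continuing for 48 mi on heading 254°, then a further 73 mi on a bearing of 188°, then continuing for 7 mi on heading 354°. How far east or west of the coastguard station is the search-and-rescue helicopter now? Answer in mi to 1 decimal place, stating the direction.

36.4 mi west

Leg 1 (168°, 99 mi): east 99 sin 168° = 20.58, north 99 cos 168° = -96.84
Leg 2 (254°, 48 mi): east 48 sin 254° = -46.14, north 48 cos 254° = -13.23
Leg 3 (188°, 73 mi): east 73 sin 188° = -10.16, north 73 cos 188° = -72.29
Leg 4 (354°, 7 mi): east 7 sin 354° = -0.73, north 7 cos 354° = 6.96
Net east component: -36.45 mi.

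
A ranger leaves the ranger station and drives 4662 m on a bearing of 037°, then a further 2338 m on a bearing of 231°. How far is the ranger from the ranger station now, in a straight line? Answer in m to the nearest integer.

2459 m

Leg 1 (037°, 4662 m): east 4662 sin 37° = 2805.66, north 4662 cos 37° = 3723.24
Leg 2 (231°, 2338 m): east 2338 sin 231° = -1816.97, north 2338 cos 231° = -1471.35
Net: 988.69 east, 2251.89 north. Distance = √((988.69)² + (2251.89)²) = 2459.373 m.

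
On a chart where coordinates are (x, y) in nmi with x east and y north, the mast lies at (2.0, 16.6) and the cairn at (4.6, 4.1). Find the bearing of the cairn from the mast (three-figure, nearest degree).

Δeast = 4.6 − 2.0 = 2.60; Δnorth = 4.1 − 16.6 = -12.50.
Bearing = atan2(Δeast, Δnorth) mod 360° = 168.25° ≈ 168°.

168°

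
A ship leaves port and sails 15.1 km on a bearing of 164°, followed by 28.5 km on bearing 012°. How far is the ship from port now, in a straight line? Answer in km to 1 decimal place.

16.7 km

Leg 1 (164°, 15.1 km): east 15.1 sin 164° = 4.16, north 15.1 cos 164° = -14.52
Leg 2 (012°, 28.5 km): east 28.5 sin 12° = 5.93, north 28.5 cos 12° = 27.88
Net: 10.09 east, 13.36 north. Distance = √((10.09)² + (13.36)²) = 16.742 km.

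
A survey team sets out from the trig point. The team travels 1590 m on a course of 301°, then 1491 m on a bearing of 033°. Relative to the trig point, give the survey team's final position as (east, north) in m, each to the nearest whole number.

Leg 1 (301°, 1590 m): east 1590 sin 301° = -1362.90, north 1590 cos 301° = 818.91
Leg 2 (033°, 1491 m): east 1491 sin 33° = 812.06, north 1491 cos 33° = 1250.46
Summing: -550.84 m east, 2069.37 m north → (-551, 2069).

(-551, 2069)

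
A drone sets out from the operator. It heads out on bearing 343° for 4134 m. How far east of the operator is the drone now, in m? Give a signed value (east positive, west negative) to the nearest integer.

-1209 m

Leg 1 (343°, 4134 m): east 4134 sin 343° = -1208.66, north 4134 cos 343° = 3953.36
Net east component: -1208.66 m.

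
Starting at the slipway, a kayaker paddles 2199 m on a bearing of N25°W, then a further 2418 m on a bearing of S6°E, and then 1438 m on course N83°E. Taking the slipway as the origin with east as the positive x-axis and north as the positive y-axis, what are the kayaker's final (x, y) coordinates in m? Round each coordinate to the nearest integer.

(751, -237)

Leg 1 (N25°W, 2199 m): east 2199 sin 335° = -929.34, north 2199 cos 335° = 1992.97
Leg 2 (S6°E, 2418 m): east 2418 sin 174° = 252.75, north 2418 cos 174° = -2404.75
Leg 3 (N83°E, 1438 m): east 1438 sin 83° = 1427.28, north 1438 cos 83° = 175.25
Summing: 750.69 m east, -236.54 m north → (751, -237).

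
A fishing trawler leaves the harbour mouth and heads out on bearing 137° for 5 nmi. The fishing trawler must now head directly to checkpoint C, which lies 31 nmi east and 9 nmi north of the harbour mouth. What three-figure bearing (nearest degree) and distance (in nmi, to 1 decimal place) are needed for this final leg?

065°, 30.4 nmi

Leg 1 (137°, 5 nmi): east 5 sin 137° = 3.41, north 5 cos 137° = -3.66
Current position: (3.41, -3.66). Target: (31, 9). Remaining: Δeast = 27.59, Δnorth = 12.66.
Bearing = atan2(27.59, 12.66) mod 360° = 65.36°; distance = √((27.59)² + (12.66)²) = 30.355 nmi.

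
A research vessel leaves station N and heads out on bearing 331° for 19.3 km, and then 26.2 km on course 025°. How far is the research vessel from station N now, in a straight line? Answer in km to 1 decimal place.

Leg 1 (331°, 19.3 km): east 19.3 sin 331° = -9.36, north 19.3 cos 331° = 16.88
Leg 2 (025°, 26.2 km): east 26.2 sin 25° = 11.07, north 26.2 cos 25° = 23.75
Net: 1.72 east, 40.63 north. Distance = √((1.72)² + (40.63)²) = 40.662 km.

40.7 km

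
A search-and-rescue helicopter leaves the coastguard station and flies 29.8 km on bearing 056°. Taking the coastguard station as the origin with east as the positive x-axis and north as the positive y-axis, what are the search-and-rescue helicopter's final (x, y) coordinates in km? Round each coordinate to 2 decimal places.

Leg 1 (056°, 29.8 km): east 29.8 sin 56° = 24.71, north 29.8 cos 56° = 16.66
Summing: 24.71 km east, 16.66 km north → (24.71, 16.66).

(24.71, 16.66)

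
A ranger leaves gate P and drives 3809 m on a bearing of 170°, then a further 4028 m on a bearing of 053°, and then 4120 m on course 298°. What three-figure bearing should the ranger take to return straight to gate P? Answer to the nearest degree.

Leg 1 (170°, 3809 m): east 3809 sin 170° = 661.43, north 3809 cos 170° = -3751.13
Leg 2 (053°, 4028 m): east 4028 sin 53° = 3216.90, north 4028 cos 53° = 2424.11
Leg 3 (298°, 4120 m): east 4120 sin 298° = -3637.74, north 4120 cos 298° = 1934.22
Net displacement: 240.59 east, 607.20 north. Direction back to start is (-240.59, -607.20): bearing = atan2(-240.59, -607.20) mod 360° = 201.61° ≈ 202°.

202°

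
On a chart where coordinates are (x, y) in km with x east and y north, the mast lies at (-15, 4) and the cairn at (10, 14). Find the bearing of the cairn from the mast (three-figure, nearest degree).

Δeast = 10 − -15 = 25.00; Δnorth = 14 − 4 = 10.00.
Bearing = atan2(Δeast, Δnorth) mod 360° = 68.20° ≈ 068°.

068°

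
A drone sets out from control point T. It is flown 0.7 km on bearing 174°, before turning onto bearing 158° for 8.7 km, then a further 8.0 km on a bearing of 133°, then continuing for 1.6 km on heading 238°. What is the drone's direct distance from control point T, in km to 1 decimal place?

Leg 1 (174°, 0.7 km): east 0.7 sin 174° = 0.07, north 0.7 cos 174° = -0.70
Leg 2 (158°, 8.7 km): east 8.7 sin 158° = 3.26, north 8.7 cos 158° = -8.07
Leg 3 (133°, 8.0 km): east 8.0 sin 133° = 5.85, north 8.0 cos 133° = -5.46
Leg 4 (238°, 1.6 km): east 1.6 sin 238° = -1.36, north 1.6 cos 238° = -0.85
Net: 7.83 east, -15.07 north. Distance = √((7.83)² + (-15.07)²) = 16.978 km.

17.0 km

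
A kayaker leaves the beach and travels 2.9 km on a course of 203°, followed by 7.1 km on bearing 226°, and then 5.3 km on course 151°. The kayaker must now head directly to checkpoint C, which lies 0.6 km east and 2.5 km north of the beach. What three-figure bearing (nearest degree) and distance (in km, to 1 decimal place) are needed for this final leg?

Leg 1 (203°, 2.9 km): east 2.9 sin 203° = -1.13, north 2.9 cos 203° = -2.67
Leg 2 (226°, 7.1 km): east 7.1 sin 226° = -5.11, north 7.1 cos 226° = -4.93
Leg 3 (151°, 5.3 km): east 5.3 sin 151° = 2.57, north 5.3 cos 151° = -4.64
Current position: (-3.67, -12.24). Target: (0.6, 2.5). Remaining: Δeast = 4.27, Δnorth = 14.74.
Bearing = atan2(4.27, 14.74) mod 360° = 16.16°; distance = √((4.27)² + (14.74)²) = 15.343 km.

016°, 15.3 km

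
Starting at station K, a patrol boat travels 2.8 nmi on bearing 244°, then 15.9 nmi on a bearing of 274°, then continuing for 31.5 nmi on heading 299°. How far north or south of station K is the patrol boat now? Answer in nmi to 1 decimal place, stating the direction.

15.2 nmi north

Leg 1 (244°, 2.8 nmi): east 2.8 sin 244° = -2.52, north 2.8 cos 244° = -1.23
Leg 2 (274°, 15.9 nmi): east 15.9 sin 274° = -15.86, north 15.9 cos 274° = 1.11
Leg 3 (299°, 31.5 nmi): east 31.5 sin 299° = -27.55, north 31.5 cos 299° = 15.27
Net north component: 15.15 nmi.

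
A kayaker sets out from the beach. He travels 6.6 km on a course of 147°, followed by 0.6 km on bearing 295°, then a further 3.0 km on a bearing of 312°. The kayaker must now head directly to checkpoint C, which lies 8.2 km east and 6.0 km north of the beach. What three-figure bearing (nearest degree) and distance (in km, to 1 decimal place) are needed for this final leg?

039°, 11.9 km

Leg 1 (147°, 6.6 km): east 6.6 sin 147° = 3.59, north 6.6 cos 147° = -5.54
Leg 2 (295°, 0.6 km): east 0.6 sin 295° = -0.54, north 0.6 cos 295° = 0.25
Leg 3 (312°, 3.0 km): east 3.0 sin 312° = -2.23, north 3.0 cos 312° = 2.01
Current position: (0.82, -3.27). Target: (8.2, 6.0). Remaining: Δeast = 7.38, Δnorth = 9.27.
Bearing = atan2(7.38, 9.27) mod 360° = 38.51°; distance = √((7.38)² + (9.27)²) = 11.851 km.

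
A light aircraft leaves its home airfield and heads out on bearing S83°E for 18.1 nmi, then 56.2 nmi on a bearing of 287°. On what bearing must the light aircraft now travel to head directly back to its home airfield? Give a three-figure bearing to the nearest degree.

112°

Leg 1 (S83°E, 18.1 nmi): east 18.1 sin 97° = 17.97, north 18.1 cos 97° = -2.21
Leg 2 (287°, 56.2 nmi): east 56.2 sin 287° = -53.74, north 56.2 cos 287° = 16.43
Net displacement: -35.78 east, 14.23 north. Direction back to start is (35.78, -14.23): bearing = atan2(35.78, -14.23) mod 360° = 111.68° ≈ 112°.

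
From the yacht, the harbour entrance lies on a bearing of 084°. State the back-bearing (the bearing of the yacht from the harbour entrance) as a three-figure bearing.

264°

Back-bearing = 084° + 180° = 264°.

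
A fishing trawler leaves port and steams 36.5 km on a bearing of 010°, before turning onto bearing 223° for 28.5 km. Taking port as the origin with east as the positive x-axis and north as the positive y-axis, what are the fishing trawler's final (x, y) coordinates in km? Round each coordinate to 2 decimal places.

(-13.10, 15.10)

Leg 1 (010°, 36.5 km): east 36.5 sin 10° = 6.34, north 36.5 cos 10° = 35.95
Leg 2 (223°, 28.5 km): east 28.5 sin 223° = -19.44, north 28.5 cos 223° = -20.84
Summing: -13.10 km east, 15.10 km north → (-13.10, 15.10).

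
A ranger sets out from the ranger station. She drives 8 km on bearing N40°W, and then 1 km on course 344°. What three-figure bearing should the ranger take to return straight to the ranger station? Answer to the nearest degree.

143°

Leg 1 (N40°W, 8 km): east 8 sin 320° = -5.14, north 8 cos 320° = 6.13
Leg 2 (344°, 1 km): east 1 sin 344° = -0.28, north 1 cos 344° = 0.96
Net displacement: -5.42 east, 7.09 north. Direction back to start is (5.42, -7.09): bearing = atan2(5.42, -7.09) mod 360° = 142.61° ≈ 143°.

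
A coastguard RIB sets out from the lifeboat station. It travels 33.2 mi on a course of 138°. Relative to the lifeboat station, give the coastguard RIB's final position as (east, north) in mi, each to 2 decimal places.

Leg 1 (138°, 33.2 mi): east 33.2 sin 138° = 22.22, north 33.2 cos 138° = -24.67
Summing: 22.22 mi east, -24.67 mi north → (22.22, -24.67).

(22.22, -24.67)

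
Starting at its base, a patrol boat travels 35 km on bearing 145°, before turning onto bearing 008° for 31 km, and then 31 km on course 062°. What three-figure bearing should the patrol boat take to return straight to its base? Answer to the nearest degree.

252°

Leg 1 (145°, 35 km): east 35 sin 145° = 20.08, north 35 cos 145° = -28.67
Leg 2 (008°, 31 km): east 31 sin 8° = 4.31, north 31 cos 8° = 30.70
Leg 3 (062°, 31 km): east 31 sin 62° = 27.37, north 31 cos 62° = 14.55
Net displacement: 51.76 east, 16.58 north. Direction back to start is (-51.76, -16.58): bearing = atan2(-51.76, -16.58) mod 360° = 252.24° ≈ 252°.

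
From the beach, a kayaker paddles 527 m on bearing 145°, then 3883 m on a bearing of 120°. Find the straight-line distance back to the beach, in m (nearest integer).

4366 m

Leg 1 (145°, 527 m): east 527 sin 145° = 302.27, north 527 cos 145° = -431.69
Leg 2 (120°, 3883 m): east 3883 sin 120° = 3362.78, north 3883 cos 120° = -1941.50
Net: 3665.05 east, -2373.19 north. Distance = √((3665.05)² + (-2373.19)²) = 4366.308 m.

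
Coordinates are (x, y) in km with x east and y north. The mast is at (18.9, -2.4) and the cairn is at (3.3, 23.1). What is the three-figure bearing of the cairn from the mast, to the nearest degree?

Δeast = 3.3 − 18.9 = -15.60; Δnorth = 23.1 − -2.4 = 25.50.
Bearing = atan2(Δeast, Δnorth) mod 360° = 328.54° ≈ 329°.

329°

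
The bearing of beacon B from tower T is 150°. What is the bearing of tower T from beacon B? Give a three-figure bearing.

330°

Back-bearing = 150° + 180° = 330°.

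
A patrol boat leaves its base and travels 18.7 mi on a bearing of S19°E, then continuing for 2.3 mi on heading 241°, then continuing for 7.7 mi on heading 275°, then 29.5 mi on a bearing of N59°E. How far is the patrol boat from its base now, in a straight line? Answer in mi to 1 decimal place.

21.9 mi

Leg 1 (S19°E, 18.7 mi): east 18.7 sin 161° = 6.09, north 18.7 cos 161° = -17.68
Leg 2 (241°, 2.3 mi): east 2.3 sin 241° = -2.01, north 2.3 cos 241° = -1.12
Leg 3 (275°, 7.7 mi): east 7.7 sin 275° = -7.67, north 7.7 cos 275° = 0.67
Leg 4 (N59°E, 29.5 mi): east 29.5 sin 59° = 25.29, north 29.5 cos 59° = 15.19
Net: 21.69 east, -2.93 north. Distance = √((21.69)² + (-2.93)²) = 21.889 mi.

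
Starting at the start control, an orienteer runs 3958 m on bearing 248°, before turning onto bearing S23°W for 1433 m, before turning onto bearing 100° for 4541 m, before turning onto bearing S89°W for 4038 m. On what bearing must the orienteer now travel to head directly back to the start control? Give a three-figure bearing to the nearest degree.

Leg 1 (248°, 3958 m): east 3958 sin 248° = -3669.79, north 3958 cos 248° = -1482.69
Leg 2 (S23°W, 1433 m): east 1433 sin 203° = -559.92, north 1433 cos 203° = -1319.08
Leg 3 (100°, 4541 m): east 4541 sin 100° = 4472.01, north 4541 cos 100° = -788.54
Leg 4 (S89°W, 4038 m): east 4038 sin 269° = -4037.38, north 4038 cos 269° = -70.47
Net displacement: -3795.08 east, -3660.79 north. Direction back to start is (3795.08, 3660.79): bearing = atan2(3795.08, 3660.79) mod 360° = 46.03° ≈ 046°.

046°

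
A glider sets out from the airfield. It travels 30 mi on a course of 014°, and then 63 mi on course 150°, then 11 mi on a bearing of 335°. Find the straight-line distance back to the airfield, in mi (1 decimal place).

37.5 mi

Leg 1 (014°, 30 mi): east 30 sin 14° = 7.26, north 30 cos 14° = 29.11
Leg 2 (150°, 63 mi): east 63 sin 150° = 31.50, north 63 cos 150° = -54.56
Leg 3 (335°, 11 mi): east 11 sin 335° = -4.65, north 11 cos 335° = 9.97
Net: 34.11 east, -15.48 north. Distance = √((34.11)² + (-15.48)²) = 37.458 mi.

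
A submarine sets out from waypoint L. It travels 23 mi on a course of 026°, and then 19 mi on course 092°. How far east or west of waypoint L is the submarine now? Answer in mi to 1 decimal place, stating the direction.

29.1 mi east

Leg 1 (026°, 23 mi): east 23 sin 26° = 10.08, north 23 cos 26° = 20.67
Leg 2 (092°, 19 mi): east 19 sin 92° = 18.99, north 19 cos 92° = -0.66
Net east component: 29.07 mi.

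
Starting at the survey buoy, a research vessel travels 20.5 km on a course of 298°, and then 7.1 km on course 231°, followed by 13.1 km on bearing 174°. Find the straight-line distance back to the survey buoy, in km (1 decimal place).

Leg 1 (298°, 20.5 km): east 20.5 sin 298° = -18.10, north 20.5 cos 298° = 9.62
Leg 2 (231°, 7.1 km): east 7.1 sin 231° = -5.52, north 7.1 cos 231° = -4.47
Leg 3 (174°, 13.1 km): east 13.1 sin 174° = 1.37, north 13.1 cos 174° = -13.03
Net: -22.25 east, -7.87 north. Distance = √((-22.25)² + (-7.87)²) = 23.600 km.

23.6 km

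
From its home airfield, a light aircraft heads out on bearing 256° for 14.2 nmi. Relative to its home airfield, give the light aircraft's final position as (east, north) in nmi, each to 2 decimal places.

Leg 1 (256°, 14.2 nmi): east 14.2 sin 256° = -13.78, north 14.2 cos 256° = -3.44
Summing: -13.78 nmi east, -3.44 nmi north → (-13.78, -3.44).

(-13.78, -3.44)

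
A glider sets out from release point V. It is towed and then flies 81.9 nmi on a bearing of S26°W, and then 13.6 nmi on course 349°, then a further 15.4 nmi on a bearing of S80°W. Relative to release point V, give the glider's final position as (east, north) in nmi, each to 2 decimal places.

Leg 1 (S26°W, 81.9 nmi): east 81.9 sin 206° = -35.90, north 81.9 cos 206° = -73.61
Leg 2 (349°, 13.6 nmi): east 13.6 sin 349° = -2.60, north 13.6 cos 349° = 13.35
Leg 3 (S80°W, 15.4 nmi): east 15.4 sin 260° = -15.17, north 15.4 cos 260° = -2.67
Summing: -53.66 nmi east, -62.94 nmi north → (-53.66, -62.94).

(-53.66, -62.94)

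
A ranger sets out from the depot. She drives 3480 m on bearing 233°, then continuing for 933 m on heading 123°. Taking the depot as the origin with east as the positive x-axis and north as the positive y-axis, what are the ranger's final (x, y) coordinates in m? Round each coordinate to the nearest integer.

(-1997, -2602)

Leg 1 (233°, 3480 m): east 3480 sin 233° = -2779.25, north 3480 cos 233° = -2094.32
Leg 2 (123°, 933 m): east 933 sin 123° = 782.48, north 933 cos 123° = -508.15
Summing: -1996.77 m east, -2602.46 m north → (-1997, -2602).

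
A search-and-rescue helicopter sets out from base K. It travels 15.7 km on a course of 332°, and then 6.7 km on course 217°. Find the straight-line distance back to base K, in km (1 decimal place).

Leg 1 (332°, 15.7 km): east 15.7 sin 332° = -7.37, north 15.7 cos 332° = 13.86
Leg 2 (217°, 6.7 km): east 6.7 sin 217° = -4.03, north 6.7 cos 217° = -5.35
Net: -11.40 east, 8.51 north. Distance = √((-11.40)² + (8.51)²) = 14.229 km.

14.2 km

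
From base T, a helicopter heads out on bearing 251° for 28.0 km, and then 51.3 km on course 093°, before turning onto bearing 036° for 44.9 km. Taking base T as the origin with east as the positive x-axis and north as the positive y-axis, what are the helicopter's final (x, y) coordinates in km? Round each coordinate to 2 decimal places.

Leg 1 (251°, 28.0 km): east 28.0 sin 251° = -26.47, north 28.0 cos 251° = -9.12
Leg 2 (093°, 51.3 km): east 51.3 sin 93° = 51.23, north 51.3 cos 93° = -2.68
Leg 3 (036°, 44.9 km): east 44.9 sin 36° = 26.39, north 44.9 cos 36° = 36.32
Summing: 51.15 km east, 24.52 km north → (51.15, 24.52).

(51.15, 24.52)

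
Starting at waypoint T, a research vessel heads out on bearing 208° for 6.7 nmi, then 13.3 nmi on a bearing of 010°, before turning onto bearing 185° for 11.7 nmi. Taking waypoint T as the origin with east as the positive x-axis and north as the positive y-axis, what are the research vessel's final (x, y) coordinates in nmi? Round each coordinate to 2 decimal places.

(-1.86, -4.47)

Leg 1 (208°, 6.7 nmi): east 6.7 sin 208° = -3.15, north 6.7 cos 208° = -5.92
Leg 2 (010°, 13.3 nmi): east 13.3 sin 10° = 2.31, north 13.3 cos 10° = 13.10
Leg 3 (185°, 11.7 nmi): east 11.7 sin 185° = -1.02, north 11.7 cos 185° = -11.66
Summing: -1.86 nmi east, -4.47 nmi north → (-1.86, -4.47).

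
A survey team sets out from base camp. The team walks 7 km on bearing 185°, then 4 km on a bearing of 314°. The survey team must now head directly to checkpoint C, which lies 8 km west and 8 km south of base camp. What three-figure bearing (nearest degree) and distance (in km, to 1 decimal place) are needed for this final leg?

Leg 1 (185°, 7 km): east 7 sin 185° = -0.61, north 7 cos 185° = -6.97
Leg 2 (314°, 4 km): east 4 sin 314° = -2.88, north 4 cos 314° = 2.78
Current position: (-3.49, -4.19). Target: (-8, -8). Remaining: Δeast = -4.51, Δnorth = -3.81.
Bearing = atan2(-4.51, -3.81) mod 360° = 229.86°; distance = √((-4.51)² + (-3.81)²) = 5.903 km.

230°, 5.9 km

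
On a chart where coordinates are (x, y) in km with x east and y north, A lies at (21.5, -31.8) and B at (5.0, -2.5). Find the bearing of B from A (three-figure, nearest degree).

Δeast = 5.0 − 21.5 = -16.50; Δnorth = -2.5 − -31.8 = 29.30.
Bearing = atan2(Δeast, Δnorth) mod 360° = 330.61° ≈ 331°.

331°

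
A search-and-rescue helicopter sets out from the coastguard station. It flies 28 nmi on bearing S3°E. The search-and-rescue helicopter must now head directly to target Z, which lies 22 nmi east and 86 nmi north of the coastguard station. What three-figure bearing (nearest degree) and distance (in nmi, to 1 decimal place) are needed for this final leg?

Leg 1 (S3°E, 28 nmi): east 28 sin 177° = 1.47, north 28 cos 177° = -27.96
Current position: (1.47, -27.96). Target: (22, 86). Remaining: Δeast = 20.53, Δnorth = 113.96.
Bearing = atan2(20.53, 113.96) mod 360° = 10.21°; distance = √((20.53)² + (113.96)²) = 115.797 nmi.

010°, 115.8 nmi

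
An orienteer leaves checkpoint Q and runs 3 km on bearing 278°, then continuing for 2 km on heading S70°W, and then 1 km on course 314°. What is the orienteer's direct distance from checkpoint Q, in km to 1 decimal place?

5.6 km

Leg 1 (278°, 3 km): east 3 sin 278° = -2.97, north 3 cos 278° = 0.42
Leg 2 (S70°W, 2 km): east 2 sin 250° = -1.88, north 2 cos 250° = -0.68
Leg 3 (314°, 1 km): east 1 sin 314° = -0.72, north 1 cos 314° = 0.69
Net: -5.57 east, 0.43 north. Distance = √((-5.57)² + (0.43)²) = 5.586 km.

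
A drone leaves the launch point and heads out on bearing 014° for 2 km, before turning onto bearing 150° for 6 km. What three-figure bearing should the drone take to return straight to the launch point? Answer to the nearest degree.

313°

Leg 1 (014°, 2 km): east 2 sin 14° = 0.48, north 2 cos 14° = 1.94
Leg 2 (150°, 6 km): east 6 sin 150° = 3.00, north 6 cos 150° = -5.20
Net displacement: 3.48 east, -3.26 north. Direction back to start is (-3.48, 3.26): bearing = atan2(-3.48, 3.26) mod 360° = 313.06° ≈ 313°.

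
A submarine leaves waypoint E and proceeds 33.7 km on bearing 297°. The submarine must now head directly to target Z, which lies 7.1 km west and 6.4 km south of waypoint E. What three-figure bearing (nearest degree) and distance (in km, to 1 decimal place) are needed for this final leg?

Leg 1 (297°, 33.7 km): east 33.7 sin 297° = -30.03, north 33.7 cos 297° = 15.30
Current position: (-30.03, 15.30). Target: (-7.1, -6.4). Remaining: Δeast = 22.93, Δnorth = -21.70.
Bearing = atan2(22.93, -21.70) mod 360° = 133.42°; distance = √((22.93)² + (-21.70)²) = 31.568 km.

133°, 31.6 km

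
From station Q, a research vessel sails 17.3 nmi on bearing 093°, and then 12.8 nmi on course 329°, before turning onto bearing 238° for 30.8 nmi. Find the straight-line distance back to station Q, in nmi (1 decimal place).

16.7 nmi

Leg 1 (093°, 17.3 nmi): east 17.3 sin 93° = 17.28, north 17.3 cos 93° = -0.91
Leg 2 (329°, 12.8 nmi): east 12.8 sin 329° = -6.59, north 12.8 cos 329° = 10.97
Leg 3 (238°, 30.8 nmi): east 30.8 sin 238° = -26.12, north 30.8 cos 238° = -16.32
Net: -15.44 east, -6.26 north. Distance = √((-15.44)² + (-6.26)²) = 16.655 nmi.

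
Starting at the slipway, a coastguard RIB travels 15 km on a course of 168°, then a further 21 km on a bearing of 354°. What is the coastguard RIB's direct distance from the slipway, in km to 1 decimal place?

6.3 km

Leg 1 (168°, 15 km): east 15 sin 168° = 3.12, north 15 cos 168° = -14.67
Leg 2 (354°, 21 km): east 21 sin 354° = -2.20, north 21 cos 354° = 20.88
Net: 0.92 east, 6.21 north. Distance = √((0.92)² + (6.21)²) = 6.281 km.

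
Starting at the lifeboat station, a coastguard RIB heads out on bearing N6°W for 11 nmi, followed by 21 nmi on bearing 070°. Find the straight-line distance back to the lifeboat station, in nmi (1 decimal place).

Leg 1 (N6°W, 11 nmi): east 11 sin 354° = -1.15, north 11 cos 354° = 10.94
Leg 2 (070°, 21 nmi): east 21 sin 70° = 19.73, north 21 cos 70° = 7.18
Net: 18.58 east, 18.12 north. Distance = √((18.58)² + (18.12)²) = 25.957 nmi.

26.0 nmi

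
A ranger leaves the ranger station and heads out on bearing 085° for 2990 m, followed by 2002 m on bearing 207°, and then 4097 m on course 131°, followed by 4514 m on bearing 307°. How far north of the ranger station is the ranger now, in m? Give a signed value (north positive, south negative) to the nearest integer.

-1494 m

Leg 1 (085°, 2990 m): east 2990 sin 85° = 2978.62, north 2990 cos 85° = 260.60
Leg 2 (207°, 2002 m): east 2002 sin 207° = -908.89, north 2002 cos 207° = -1783.80
Leg 3 (131°, 4097 m): east 4097 sin 131° = 3092.05, north 4097 cos 131° = -2687.87
Leg 4 (307°, 4514 m): east 4514 sin 307° = -3605.04, north 4514 cos 307° = 2716.59
Net north component: -1494.48 m.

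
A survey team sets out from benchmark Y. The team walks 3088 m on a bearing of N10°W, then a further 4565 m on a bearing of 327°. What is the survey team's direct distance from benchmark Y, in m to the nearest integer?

7505 m

Leg 1 (N10°W, 3088 m): east 3088 sin 350° = -536.23, north 3088 cos 350° = 3041.09
Leg 2 (327°, 4565 m): east 4565 sin 327° = -2486.28, north 4565 cos 327° = 3828.53
Net: -3022.50 east, 6869.62 north. Distance = √((-3022.50)² + (6869.62)²) = 7505.143 m.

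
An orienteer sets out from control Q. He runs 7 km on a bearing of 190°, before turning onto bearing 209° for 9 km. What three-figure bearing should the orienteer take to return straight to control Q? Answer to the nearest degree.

Leg 1 (190°, 7 km): east 7 sin 190° = -1.22, north 7 cos 190° = -6.89
Leg 2 (209°, 9 km): east 9 sin 209° = -4.36, north 9 cos 209° = -7.87
Net displacement: -5.58 east, -14.77 north. Direction back to start is (5.58, 14.77): bearing = atan2(5.58, 14.77) mod 360° = 20.70° ≈ 021°.

021°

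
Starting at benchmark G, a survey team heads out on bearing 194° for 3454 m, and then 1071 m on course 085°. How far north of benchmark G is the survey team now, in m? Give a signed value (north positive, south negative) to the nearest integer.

Leg 1 (194°, 3454 m): east 3454 sin 194° = -835.60, north 3454 cos 194° = -3351.40
Leg 2 (085°, 1071 m): east 1071 sin 85° = 1066.92, north 1071 cos 85° = 93.34
Net north component: -3258.06 m.

-3258 m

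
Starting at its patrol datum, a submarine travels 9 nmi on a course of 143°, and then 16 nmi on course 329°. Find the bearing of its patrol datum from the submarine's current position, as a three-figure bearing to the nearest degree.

157°

Leg 1 (143°, 9 nmi): east 9 sin 143° = 5.42, north 9 cos 143° = -7.19
Leg 2 (329°, 16 nmi): east 16 sin 329° = -8.24, north 16 cos 329° = 13.71
Net displacement: -2.82 east, 6.53 north. Direction back to start is (2.82, -6.53): bearing = atan2(2.82, -6.53) mod 360° = 156.60° ≈ 157°.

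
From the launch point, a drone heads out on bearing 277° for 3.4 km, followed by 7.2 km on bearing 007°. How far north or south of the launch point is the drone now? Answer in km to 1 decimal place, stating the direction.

7.6 km north

Leg 1 (277°, 3.4 km): east 3.4 sin 277° = -3.37, north 3.4 cos 277° = 0.41
Leg 2 (007°, 7.2 km): east 7.2 sin 7° = 0.88, north 7.2 cos 7° = 7.15
Net north component: 7.56 km.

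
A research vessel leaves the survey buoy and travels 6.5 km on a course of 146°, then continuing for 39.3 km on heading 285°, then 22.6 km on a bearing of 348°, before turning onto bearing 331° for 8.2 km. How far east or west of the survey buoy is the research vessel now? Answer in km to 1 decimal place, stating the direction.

Leg 1 (146°, 6.5 km): east 6.5 sin 146° = 3.63, north 6.5 cos 146° = -5.39
Leg 2 (285°, 39.3 km): east 39.3 sin 285° = -37.96, north 39.3 cos 285° = 10.17
Leg 3 (348°, 22.6 km): east 22.6 sin 348° = -4.70, north 22.6 cos 348° = 22.11
Leg 4 (331°, 8.2 km): east 8.2 sin 331° = -3.98, north 8.2 cos 331° = 7.17
Net east component: -43.00 km.

43.0 km west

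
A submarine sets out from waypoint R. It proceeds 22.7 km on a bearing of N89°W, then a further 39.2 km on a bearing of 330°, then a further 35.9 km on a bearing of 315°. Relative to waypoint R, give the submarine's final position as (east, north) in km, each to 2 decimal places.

(-67.68, 59.73)

Leg 1 (N89°W, 22.7 km): east 22.7 sin 271° = -22.70, north 22.7 cos 271° = 0.40
Leg 2 (330°, 39.2 km): east 39.2 sin 330° = -19.60, north 39.2 cos 330° = 33.95
Leg 3 (315°, 35.9 km): east 35.9 sin 315° = -25.39, north 35.9 cos 315° = 25.39
Summing: -67.68 km east, 59.73 km north → (-67.68, 59.73).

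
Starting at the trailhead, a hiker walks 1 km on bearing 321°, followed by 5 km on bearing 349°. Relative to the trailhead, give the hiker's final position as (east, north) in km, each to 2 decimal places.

(-1.58, 5.69)

Leg 1 (321°, 1 km): east 1 sin 321° = -0.63, north 1 cos 321° = 0.78
Leg 2 (349°, 5 km): east 5 sin 349° = -0.95, north 5 cos 349° = 4.91
Summing: -1.58 km east, 5.69 km north → (-1.58, 5.69).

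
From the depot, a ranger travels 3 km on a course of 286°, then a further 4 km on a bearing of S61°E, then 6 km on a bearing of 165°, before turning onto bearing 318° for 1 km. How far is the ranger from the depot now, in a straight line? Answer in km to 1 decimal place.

6.3 km

Leg 1 (286°, 3 km): east 3 sin 286° = -2.88, north 3 cos 286° = 0.83
Leg 2 (S61°E, 4 km): east 4 sin 119° = 3.50, north 4 cos 119° = -1.94
Leg 3 (165°, 6 km): east 6 sin 165° = 1.55, north 6 cos 165° = -5.80
Leg 4 (318°, 1 km): east 1 sin 318° = -0.67, north 1 cos 318° = 0.74
Net: 1.50 east, -6.16 north. Distance = √((1.50)² + (-6.16)²) = 6.344 km.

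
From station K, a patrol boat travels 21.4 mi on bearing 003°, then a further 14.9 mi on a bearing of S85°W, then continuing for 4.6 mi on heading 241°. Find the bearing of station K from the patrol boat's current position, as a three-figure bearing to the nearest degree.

135°

Leg 1 (003°, 21.4 mi): east 21.4 sin 3° = 1.12, north 21.4 cos 3° = 21.37
Leg 2 (S85°W, 14.9 mi): east 14.9 sin 265° = -14.84, north 14.9 cos 265° = -1.30
Leg 3 (241°, 4.6 mi): east 4.6 sin 241° = -4.02, north 4.6 cos 241° = -2.23
Net displacement: -17.75 east, 17.84 north. Direction back to start is (17.75, -17.84): bearing = atan2(17.75, -17.84) mod 360° = 135.15° ≈ 135°.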